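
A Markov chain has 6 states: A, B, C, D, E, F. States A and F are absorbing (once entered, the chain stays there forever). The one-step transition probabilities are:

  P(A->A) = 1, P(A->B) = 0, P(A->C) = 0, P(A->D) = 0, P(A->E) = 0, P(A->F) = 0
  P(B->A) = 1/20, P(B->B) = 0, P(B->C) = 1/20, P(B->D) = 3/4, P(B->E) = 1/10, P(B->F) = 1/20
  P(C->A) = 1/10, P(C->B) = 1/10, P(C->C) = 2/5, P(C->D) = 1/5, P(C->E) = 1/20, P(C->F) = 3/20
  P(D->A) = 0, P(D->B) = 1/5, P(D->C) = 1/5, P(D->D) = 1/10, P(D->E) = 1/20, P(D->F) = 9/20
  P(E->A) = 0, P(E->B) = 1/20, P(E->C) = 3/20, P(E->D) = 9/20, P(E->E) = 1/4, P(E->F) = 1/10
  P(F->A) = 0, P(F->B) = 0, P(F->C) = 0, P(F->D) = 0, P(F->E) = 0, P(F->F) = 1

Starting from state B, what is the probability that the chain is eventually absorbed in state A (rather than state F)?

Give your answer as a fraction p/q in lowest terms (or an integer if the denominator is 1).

Let a_i = P(absorbed in A | start in state i).
Boundary conditions: a_A = 1, a_F = 0.
For each transient state i, a_i = sum_j P(i->j) * a_j:
  a_B = 1/20*a_A + 0*a_B + 1/20*a_C + 3/4*a_D + 1/10*a_E + 1/20*a_F
  a_C = 1/10*a_A + 1/10*a_B + 2/5*a_C + 1/5*a_D + 1/20*a_E + 3/20*a_F
  a_D = 0*a_A + 1/5*a_B + 1/5*a_C + 1/10*a_D + 1/20*a_E + 9/20*a_F
  a_E = 0*a_A + 1/20*a_B + 3/20*a_C + 9/20*a_D + 1/4*a_E + 1/10*a_F

Substituting a_A = 1 and a_F = 0, rearrange to (I - Q) a = r where r[i] = P(i -> A):
  [1, -1/20, -3/4, -1/10] . (a_B, a_C, a_D, a_E) = 1/20
  [-1/10, 3/5, -1/5, -1/20] . (a_B, a_C, a_D, a_E) = 1/10
  [-1/5, -1/5, 9/10, -1/20] . (a_B, a_C, a_D, a_E) = 0
  [-1/20, -3/20, -9/20, 3/4] . (a_B, a_C, a_D, a_E) = 0

Solving yields:
  a_B = 2781/20255
  a_C = 4607/20255
  a_D = 1762/20255
  a_E = 2164/20255

Starting state is B, so the absorption probability is a_B = 2781/20255.

Answer: 2781/20255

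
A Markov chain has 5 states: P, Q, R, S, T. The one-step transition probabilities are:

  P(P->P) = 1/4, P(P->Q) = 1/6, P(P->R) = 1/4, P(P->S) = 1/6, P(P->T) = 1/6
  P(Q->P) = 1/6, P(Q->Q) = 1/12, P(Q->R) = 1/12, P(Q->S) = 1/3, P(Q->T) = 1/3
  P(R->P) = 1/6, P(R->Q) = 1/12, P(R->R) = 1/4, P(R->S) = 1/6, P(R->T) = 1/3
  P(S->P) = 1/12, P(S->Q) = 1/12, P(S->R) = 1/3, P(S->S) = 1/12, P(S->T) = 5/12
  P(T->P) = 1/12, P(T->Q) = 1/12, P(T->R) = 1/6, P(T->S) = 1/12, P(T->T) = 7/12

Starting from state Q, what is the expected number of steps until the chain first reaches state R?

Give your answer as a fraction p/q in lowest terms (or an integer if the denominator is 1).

Answer: 2948/535

Derivation:
Let h_i = expected steps to first reach R from state i.
Boundary: h_R = 0.
First-step equations for the other states:
  h_P = 1 + 1/4*h_P + 1/6*h_Q + 1/4*h_R + 1/6*h_S + 1/6*h_T
  h_Q = 1 + 1/6*h_P + 1/12*h_Q + 1/12*h_R + 1/3*h_S + 1/3*h_T
  h_S = 1 + 1/12*h_P + 1/12*h_Q + 1/3*h_R + 1/12*h_S + 5/12*h_T
  h_T = 1 + 1/12*h_P + 1/12*h_Q + 1/6*h_R + 1/12*h_S + 7/12*h_T

Substituting h_R = 0 and rearranging gives the linear system (I - Q) h = 1:
  [3/4, -1/6, -1/6, -1/6] . (h_P, h_Q, h_S, h_T) = 1
  [-1/6, 11/12, -1/3, -1/3] . (h_P, h_Q, h_S, h_T) = 1
  [-1/12, -1/12, 11/12, -5/12] . (h_P, h_Q, h_S, h_T) = 1
  [-1/12, -1/12, -1/12, 5/12] . (h_P, h_Q, h_S, h_T) = 1

Solving yields:
  h_P = 2532/535
  h_Q = 2948/535
  h_S = 476/107
  h_T = 2856/535

Starting state is Q, so the expected hitting time is h_Q = 2948/535.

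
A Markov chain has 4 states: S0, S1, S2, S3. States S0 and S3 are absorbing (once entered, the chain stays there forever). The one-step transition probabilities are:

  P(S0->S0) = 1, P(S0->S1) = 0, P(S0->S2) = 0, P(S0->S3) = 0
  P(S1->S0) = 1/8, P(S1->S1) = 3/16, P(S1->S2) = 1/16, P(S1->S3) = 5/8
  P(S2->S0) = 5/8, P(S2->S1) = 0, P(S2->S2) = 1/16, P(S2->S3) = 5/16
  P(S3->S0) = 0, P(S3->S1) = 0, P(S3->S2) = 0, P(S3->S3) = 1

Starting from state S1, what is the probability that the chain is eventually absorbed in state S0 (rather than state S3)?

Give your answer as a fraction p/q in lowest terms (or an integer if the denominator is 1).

Answer: 8/39

Derivation:
Let a_i = P(absorbed in S0 | start in state i).
Boundary conditions: a_S0 = 1, a_S3 = 0.
For each transient state i, a_i = sum_j P(i->j) * a_j:
  a_S1 = 1/8*a_S0 + 3/16*a_S1 + 1/16*a_S2 + 5/8*a_S3
  a_S2 = 5/8*a_S0 + 0*a_S1 + 1/16*a_S2 + 5/16*a_S3

Substituting a_S0 = 1 and a_S3 = 0, rearrange to (I - Q) a = r where r[i] = P(i -> S0):
  [13/16, -1/16] . (a_S1, a_S2) = 1/8
  [0, 15/16] . (a_S1, a_S2) = 5/8

Solving yields:
  a_S1 = 8/39
  a_S2 = 2/3

Starting state is S1, so the absorption probability is a_S1 = 8/39.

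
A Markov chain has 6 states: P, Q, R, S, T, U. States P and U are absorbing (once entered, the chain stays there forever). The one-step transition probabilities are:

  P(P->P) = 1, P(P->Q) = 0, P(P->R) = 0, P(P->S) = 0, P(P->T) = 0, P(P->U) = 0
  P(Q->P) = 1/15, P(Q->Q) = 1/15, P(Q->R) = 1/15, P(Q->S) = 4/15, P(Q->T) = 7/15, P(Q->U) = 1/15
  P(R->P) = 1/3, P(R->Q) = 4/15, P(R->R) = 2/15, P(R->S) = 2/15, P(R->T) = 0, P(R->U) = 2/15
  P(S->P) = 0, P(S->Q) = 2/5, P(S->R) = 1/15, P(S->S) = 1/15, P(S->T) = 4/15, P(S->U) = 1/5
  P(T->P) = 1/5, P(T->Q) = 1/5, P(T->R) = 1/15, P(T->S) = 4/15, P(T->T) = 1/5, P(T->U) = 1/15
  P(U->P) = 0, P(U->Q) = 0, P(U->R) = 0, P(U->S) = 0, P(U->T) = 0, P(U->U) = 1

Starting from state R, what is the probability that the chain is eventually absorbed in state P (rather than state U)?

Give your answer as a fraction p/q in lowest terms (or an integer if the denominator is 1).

Answer: 4691/7632

Derivation:
Let a_i = P(absorbed in P | start in state i).
Boundary conditions: a_P = 1, a_U = 0.
For each transient state i, a_i = sum_j P(i->j) * a_j:
  a_Q = 1/15*a_P + 1/15*a_Q + 1/15*a_R + 4/15*a_S + 7/15*a_T + 1/15*a_U
  a_R = 1/3*a_P + 4/15*a_Q + 2/15*a_R + 2/15*a_S + 0*a_T + 2/15*a_U
  a_S = 0*a_P + 2/5*a_Q + 1/15*a_R + 1/15*a_S + 4/15*a_T + 1/5*a_U
  a_T = 1/5*a_P + 1/5*a_Q + 1/15*a_R + 4/15*a_S + 1/5*a_T + 1/15*a_U

Substituting a_P = 1 and a_U = 0, rearrange to (I - Q) a = r where r[i] = P(i -> P):
  [14/15, -1/15, -4/15, -7/15] . (a_Q, a_R, a_S, a_T) = 1/15
  [-4/15, 13/15, -2/15, 0] . (a_Q, a_R, a_S, a_T) = 1/3
  [-2/5, -1/15, 14/15, -4/15] . (a_Q, a_R, a_S, a_T) = 0
  [-1/5, -1/15, -4/15, 4/5] . (a_Q, a_R, a_S, a_T) = 1/5

Solving yields:
  a_Q = 449/848
  a_R = 4691/7632
  a_S = 6659/15264
  a_T = 491/848

Starting state is R, so the absorption probability is a_R = 4691/7632.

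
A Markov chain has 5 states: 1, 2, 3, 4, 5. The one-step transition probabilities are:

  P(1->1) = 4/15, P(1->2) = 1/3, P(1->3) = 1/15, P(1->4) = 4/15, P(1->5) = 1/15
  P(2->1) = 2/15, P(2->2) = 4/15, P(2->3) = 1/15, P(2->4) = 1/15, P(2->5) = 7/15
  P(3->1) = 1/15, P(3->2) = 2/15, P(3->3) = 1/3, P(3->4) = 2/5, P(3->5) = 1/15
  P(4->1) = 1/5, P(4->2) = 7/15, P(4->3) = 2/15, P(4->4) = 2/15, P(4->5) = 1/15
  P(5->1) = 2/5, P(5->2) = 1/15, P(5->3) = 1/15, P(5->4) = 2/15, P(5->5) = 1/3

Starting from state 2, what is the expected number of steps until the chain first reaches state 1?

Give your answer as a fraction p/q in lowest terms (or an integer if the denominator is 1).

Answer: 39075/8713

Derivation:
Let h_i = expected steps to first reach 1 from state i.
Boundary: h_1 = 0.
First-step equations for the other states:
  h_2 = 1 + 2/15*h_1 + 4/15*h_2 + 1/15*h_3 + 1/15*h_4 + 7/15*h_5
  h_3 = 1 + 1/15*h_1 + 2/15*h_2 + 1/3*h_3 + 2/5*h_4 + 1/15*h_5
  h_4 = 1 + 1/5*h_1 + 7/15*h_2 + 2/15*h_3 + 2/15*h_4 + 1/15*h_5
  h_5 = 1 + 2/5*h_1 + 1/15*h_2 + 1/15*h_3 + 2/15*h_4 + 1/3*h_5

Substituting h_1 = 0 and rearranging gives the linear system (I - Q) h = 1:
  [11/15, -1/15, -1/15, -7/15] . (h_2, h_3, h_4, h_5) = 1
  [-2/15, 2/3, -2/5, -1/15] . (h_2, h_3, h_4, h_5) = 1
  [-7/15, -2/15, 13/15, -1/15] . (h_2, h_3, h_4, h_5) = 1
  [-1/15, -1/15, -2/15, 2/3] . (h_2, h_3, h_4, h_5) = 1

Solving yields:
  h_2 = 39075/8713
  h_3 = 48390/8713
  h_4 = 40845/8713
  h_5 = 29985/8713

Starting state is 2, so the expected hitting time is h_2 = 39075/8713.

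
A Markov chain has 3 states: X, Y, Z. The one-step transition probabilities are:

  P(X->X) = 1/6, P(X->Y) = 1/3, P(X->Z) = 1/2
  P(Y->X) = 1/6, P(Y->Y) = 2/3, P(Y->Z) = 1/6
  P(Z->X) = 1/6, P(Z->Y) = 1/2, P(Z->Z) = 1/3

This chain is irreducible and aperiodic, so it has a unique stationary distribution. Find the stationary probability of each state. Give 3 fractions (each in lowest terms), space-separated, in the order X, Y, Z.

The stationary distribution satisfies pi = pi * P, i.e.:
  pi_X = 1/6*pi_X + 1/6*pi_Y + 1/6*pi_Z
  pi_Y = 1/3*pi_X + 2/3*pi_Y + 1/2*pi_Z
  pi_Z = 1/2*pi_X + 1/6*pi_Y + 1/3*pi_Z
with normalization: pi_X + pi_Y + pi_Z = 1.

Using the first 2 balance equations plus normalization, the linear system A*pi = b is:
  [-5/6, 1/6, 1/6] . pi = 0
  [1/3, -1/3, 1/2] . pi = 0
  [1, 1, 1] . pi = 1

Solving yields:
  pi_X = 1/6
  pi_Y = 17/30
  pi_Z = 4/15

Verification (pi * P):
  1/6*1/6 + 17/30*1/6 + 4/15*1/6 = 1/6 = pi_X  (ok)
  1/6*1/3 + 17/30*2/3 + 4/15*1/2 = 17/30 = pi_Y  (ok)
  1/6*1/2 + 17/30*1/6 + 4/15*1/3 = 4/15 = pi_Z  (ok)

Answer: 1/6 17/30 4/15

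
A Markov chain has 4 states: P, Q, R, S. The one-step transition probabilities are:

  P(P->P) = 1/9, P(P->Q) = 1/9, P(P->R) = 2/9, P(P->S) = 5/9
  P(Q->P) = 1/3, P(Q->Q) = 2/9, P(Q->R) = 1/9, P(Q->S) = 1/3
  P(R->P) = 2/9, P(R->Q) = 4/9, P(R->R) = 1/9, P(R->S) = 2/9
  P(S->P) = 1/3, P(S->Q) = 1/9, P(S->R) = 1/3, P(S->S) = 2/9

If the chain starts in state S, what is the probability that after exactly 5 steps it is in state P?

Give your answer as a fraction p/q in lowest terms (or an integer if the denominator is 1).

Answer: 14993/59049

Derivation:
Computing P^5 by repeated multiplication:
P^1 =
  P: [1/9, 1/9, 2/9, 5/9]
  Q: [1/3, 2/9, 1/9, 1/3]
  R: [2/9, 4/9, 1/9, 2/9]
  S: [1/3, 1/9, 1/3, 2/9]
P^2 =
  P: [23/81, 16/81, 20/81, 22/81]
  Q: [20/81, 14/81, 2/9, 29/81]
  R: [22/81, 16/81, 5/27, 28/81]
  S: [2/9, 19/81, 16/81, 28/81]
P^3 =
  P: [59/243, 157/729, 148/729, 247/729]
  Q: [185/729, 149/729, 53/243, 236/729]
  R: [184/729, 142/729, 53/243, 244/729]
  S: [191/729, 148/729, 155/729, 235/729]
P^4 =
  P: [1685/6561, 1330/6561, 1400/6561, 2146/6561]
  Q: [1658/6561, 1355/6561, 154/729, 2162/6561]
  R: [1660/6561, 1348/6561, 467/2187, 2152/6561]
  S: [550/2187, 1342/6561, 1390/6561, 2179/6561]
P^5 =
  P: [1657/6561, 12091/59049, 12538/59049, 19507/59049]
  Q: [14981/59049, 12074/59049, 4181/19683, 19451/59049]
  R: [14962/59049, 12112/59049, 4175/19683, 19450/59049]
  S: [14993/59049, 12073/59049, 12569/59049, 19414/59049]

(P^5)[S -> P] = 14993/59049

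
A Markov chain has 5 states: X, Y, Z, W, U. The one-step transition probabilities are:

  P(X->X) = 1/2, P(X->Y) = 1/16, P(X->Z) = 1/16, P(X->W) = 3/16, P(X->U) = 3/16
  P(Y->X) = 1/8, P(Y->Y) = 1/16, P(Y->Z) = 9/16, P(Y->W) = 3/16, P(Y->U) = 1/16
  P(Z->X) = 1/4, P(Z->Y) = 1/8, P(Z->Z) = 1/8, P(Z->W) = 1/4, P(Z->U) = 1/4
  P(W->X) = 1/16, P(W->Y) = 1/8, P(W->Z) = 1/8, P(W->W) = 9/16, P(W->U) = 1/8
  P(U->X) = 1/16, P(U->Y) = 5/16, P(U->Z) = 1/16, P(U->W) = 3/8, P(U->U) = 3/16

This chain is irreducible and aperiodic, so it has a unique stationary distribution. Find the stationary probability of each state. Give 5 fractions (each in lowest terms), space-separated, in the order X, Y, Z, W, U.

The stationary distribution satisfies pi = pi * P, i.e.:
  pi_X = 1/2*pi_X + 1/8*pi_Y + 1/4*pi_Z + 1/16*pi_W + 1/16*pi_U
  pi_Y = 1/16*pi_X + 1/16*pi_Y + 1/8*pi_Z + 1/8*pi_W + 5/16*pi_U
  pi_Z = 1/16*pi_X + 9/16*pi_Y + 1/8*pi_Z + 1/8*pi_W + 1/16*pi_U
  pi_W = 3/16*pi_X + 3/16*pi_Y + 1/4*pi_Z + 9/16*pi_W + 3/8*pi_U
  pi_U = 3/16*pi_X + 1/16*pi_Y + 1/4*pi_Z + 1/8*pi_W + 3/16*pi_U
with normalization: pi_X + pi_Y + pi_Z + pi_W + pi_U = 1.

Using the first 4 balance equations plus normalization, the linear system A*pi = b is:
  [-1/2, 1/8, 1/4, 1/16, 1/16] . pi = 0
  [1/16, -15/16, 1/8, 1/8, 5/16] . pi = 0
  [1/16, 9/16, -7/8, 1/8, 1/16] . pi = 0
  [3/16, 3/16, 1/4, -7/16, 3/8] . pi = 0
  [1, 1, 1, 1, 1] . pi = 1

Solving yields:
  pi_X = 173/959
  pi_Y = 647/4795
  pi_Z = 781/4795
  pi_W = 1744/4795
  pi_U = 758/4795

Verification (pi * P):
  173/959*1/2 + 647/4795*1/8 + 781/4795*1/4 + 1744/4795*1/16 + 758/4795*1/16 = 173/959 = pi_X  (ok)
  173/959*1/16 + 647/4795*1/16 + 781/4795*1/8 + 1744/4795*1/8 + 758/4795*5/16 = 647/4795 = pi_Y  (ok)
  173/959*1/16 + 647/4795*9/16 + 781/4795*1/8 + 1744/4795*1/8 + 758/4795*1/16 = 781/4795 = pi_Z  (ok)
  173/959*3/16 + 647/4795*3/16 + 781/4795*1/4 + 1744/4795*9/16 + 758/4795*3/8 = 1744/4795 = pi_W  (ok)
  173/959*3/16 + 647/4795*1/16 + 781/4795*1/4 + 1744/4795*1/8 + 758/4795*3/16 = 758/4795 = pi_U  (ok)

Answer: 173/959 647/4795 781/4795 1744/4795 758/4795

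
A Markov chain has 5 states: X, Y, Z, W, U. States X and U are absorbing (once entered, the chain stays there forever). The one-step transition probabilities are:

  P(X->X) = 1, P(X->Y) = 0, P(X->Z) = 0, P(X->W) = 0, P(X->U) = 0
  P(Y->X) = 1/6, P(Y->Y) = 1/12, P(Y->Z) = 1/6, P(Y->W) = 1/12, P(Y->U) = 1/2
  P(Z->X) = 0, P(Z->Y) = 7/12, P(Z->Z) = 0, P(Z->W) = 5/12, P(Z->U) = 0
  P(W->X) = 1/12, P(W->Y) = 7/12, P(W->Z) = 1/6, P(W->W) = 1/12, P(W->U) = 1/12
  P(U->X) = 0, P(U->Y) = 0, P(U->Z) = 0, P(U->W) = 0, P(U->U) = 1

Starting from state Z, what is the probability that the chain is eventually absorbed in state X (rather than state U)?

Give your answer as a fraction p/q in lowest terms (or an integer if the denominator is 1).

Let a_i = P(absorbed in X | start in state i).
Boundary conditions: a_X = 1, a_U = 0.
For each transient state i, a_i = sum_j P(i->j) * a_j:
  a_Y = 1/6*a_X + 1/12*a_Y + 1/6*a_Z + 1/12*a_W + 1/2*a_U
  a_Z = 0*a_X + 7/12*a_Y + 0*a_Z + 5/12*a_W + 0*a_U
  a_W = 1/12*a_X + 7/12*a_Y + 1/6*a_Z + 1/12*a_W + 1/12*a_U

Substituting a_X = 1 and a_U = 0, rearrange to (I - Q) a = r where r[i] = P(i -> X):
  [11/12, -1/6, -1/12] . (a_Y, a_Z, a_W) = 1/6
  [-7/12, 1, -5/12] . (a_Y, a_Z, a_W) = 0
  [-7/12, -1/6, 11/12] . (a_Y, a_Z, a_W) = 1/12

Solving yields:
  a_Y = 133/510
  a_Z = 143/510
  a_W = 157/510

Starting state is Z, so the absorption probability is a_Z = 143/510.

Answer: 143/510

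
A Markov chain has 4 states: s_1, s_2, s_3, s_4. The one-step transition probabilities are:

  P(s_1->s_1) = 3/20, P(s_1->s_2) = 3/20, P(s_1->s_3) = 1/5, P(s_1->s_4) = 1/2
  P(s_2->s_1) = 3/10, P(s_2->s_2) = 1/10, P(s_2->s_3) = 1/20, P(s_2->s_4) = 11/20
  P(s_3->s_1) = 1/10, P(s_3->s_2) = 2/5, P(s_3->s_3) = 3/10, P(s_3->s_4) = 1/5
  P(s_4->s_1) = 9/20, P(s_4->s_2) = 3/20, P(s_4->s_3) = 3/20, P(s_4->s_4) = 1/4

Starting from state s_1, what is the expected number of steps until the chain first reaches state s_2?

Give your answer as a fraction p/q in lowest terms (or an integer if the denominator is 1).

Answer: 1480/297

Derivation:
Let h_i = expected steps to first reach s_2 from state i.
Boundary: h_s_2 = 0.
First-step equations for the other states:
  h_s_1 = 1 + 3/20*h_s_1 + 3/20*h_s_2 + 1/5*h_s_3 + 1/2*h_s_4
  h_s_3 = 1 + 1/10*h_s_1 + 2/5*h_s_2 + 3/10*h_s_3 + 1/5*h_s_4
  h_s_4 = 1 + 9/20*h_s_1 + 3/20*h_s_2 + 3/20*h_s_3 + 1/4*h_s_4

Substituting h_s_2 = 0 and rearranging gives the linear system (I - Q) h = 1:
  [17/20, -1/5, -1/2] . (h_s_1, h_s_3, h_s_4) = 1
  [-1/10, 7/10, -1/5] . (h_s_1, h_s_3, h_s_4) = 1
  [-9/20, -3/20, 3/4] . (h_s_1, h_s_3, h_s_4) = 1

Solving yields:
  h_s_1 = 1480/297
  h_s_3 = 290/81
  h_s_4 = 4490/891

Starting state is s_1, so the expected hitting time is h_s_1 = 1480/297.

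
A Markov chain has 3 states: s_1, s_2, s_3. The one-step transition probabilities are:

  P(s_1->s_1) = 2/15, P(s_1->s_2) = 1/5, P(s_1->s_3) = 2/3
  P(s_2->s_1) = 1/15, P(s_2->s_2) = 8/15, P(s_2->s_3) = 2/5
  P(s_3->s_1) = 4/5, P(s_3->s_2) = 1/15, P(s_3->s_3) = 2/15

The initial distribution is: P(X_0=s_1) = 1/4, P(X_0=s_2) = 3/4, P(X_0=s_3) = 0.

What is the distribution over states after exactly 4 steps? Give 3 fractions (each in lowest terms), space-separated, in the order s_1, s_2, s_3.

Answer: 27247/67500 3077/13500 6217/16875

Derivation:
Propagating the distribution step by step (d_{t+1} = d_t * P):
d_0 = (s_1=1/4, s_2=3/4, s_3=0)
  d_1[s_1] = 1/4*2/15 + 3/4*1/15 + 0*4/5 = 1/12
  d_1[s_2] = 1/4*1/5 + 3/4*8/15 + 0*1/15 = 9/20
  d_1[s_3] = 1/4*2/3 + 3/4*2/5 + 0*2/15 = 7/15
d_1 = (s_1=1/12, s_2=9/20, s_3=7/15)
  d_2[s_1] = 1/12*2/15 + 9/20*1/15 + 7/15*4/5 = 373/900
  d_2[s_2] = 1/12*1/5 + 9/20*8/15 + 7/15*1/15 = 259/900
  d_2[s_3] = 1/12*2/3 + 9/20*2/5 + 7/15*2/15 = 67/225
d_2 = (s_1=373/900, s_2=259/900, s_3=67/225)
  d_3[s_1] = 373/900*2/15 + 259/900*1/15 + 67/225*4/5 = 469/1500
  d_3[s_2] = 373/900*1/5 + 259/900*8/15 + 67/225*1/15 = 1153/4500
  d_3[s_3] = 373/900*2/3 + 259/900*2/5 + 67/225*2/15 = 97/225
d_3 = (s_1=469/1500, s_2=1153/4500, s_3=97/225)
  d_4[s_1] = 469/1500*2/15 + 1153/4500*1/15 + 97/225*4/5 = 27247/67500
  d_4[s_2] = 469/1500*1/5 + 1153/4500*8/15 + 97/225*1/15 = 3077/13500
  d_4[s_3] = 469/1500*2/3 + 1153/4500*2/5 + 97/225*2/15 = 6217/16875
d_4 = (s_1=27247/67500, s_2=3077/13500, s_3=6217/16875)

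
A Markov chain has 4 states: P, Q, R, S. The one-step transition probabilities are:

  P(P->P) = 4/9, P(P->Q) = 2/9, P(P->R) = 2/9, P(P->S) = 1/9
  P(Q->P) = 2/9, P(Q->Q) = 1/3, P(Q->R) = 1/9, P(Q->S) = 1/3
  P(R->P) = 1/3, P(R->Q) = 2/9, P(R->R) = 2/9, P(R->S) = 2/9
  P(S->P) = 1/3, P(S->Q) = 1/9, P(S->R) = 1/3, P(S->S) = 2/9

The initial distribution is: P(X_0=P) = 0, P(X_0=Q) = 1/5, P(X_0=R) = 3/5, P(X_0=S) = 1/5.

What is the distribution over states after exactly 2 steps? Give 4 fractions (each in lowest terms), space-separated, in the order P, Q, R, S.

Answer: 139/405 89/405 91/405 86/405

Derivation:
Propagating the distribution step by step (d_{t+1} = d_t * P):
d_0 = (P=0, Q=1/5, R=3/5, S=1/5)
  d_1[P] = 0*4/9 + 1/5*2/9 + 3/5*1/3 + 1/5*1/3 = 14/45
  d_1[Q] = 0*2/9 + 1/5*1/3 + 3/5*2/9 + 1/5*1/9 = 2/9
  d_1[R] = 0*2/9 + 1/5*1/9 + 3/5*2/9 + 1/5*1/3 = 2/9
  d_1[S] = 0*1/9 + 1/5*1/3 + 3/5*2/9 + 1/5*2/9 = 11/45
d_1 = (P=14/45, Q=2/9, R=2/9, S=11/45)
  d_2[P] = 14/45*4/9 + 2/9*2/9 + 2/9*1/3 + 11/45*1/3 = 139/405
  d_2[Q] = 14/45*2/9 + 2/9*1/3 + 2/9*2/9 + 11/45*1/9 = 89/405
  d_2[R] = 14/45*2/9 + 2/9*1/9 + 2/9*2/9 + 11/45*1/3 = 91/405
  d_2[S] = 14/45*1/9 + 2/9*1/3 + 2/9*2/9 + 11/45*2/9 = 86/405
d_2 = (P=139/405, Q=89/405, R=91/405, S=86/405)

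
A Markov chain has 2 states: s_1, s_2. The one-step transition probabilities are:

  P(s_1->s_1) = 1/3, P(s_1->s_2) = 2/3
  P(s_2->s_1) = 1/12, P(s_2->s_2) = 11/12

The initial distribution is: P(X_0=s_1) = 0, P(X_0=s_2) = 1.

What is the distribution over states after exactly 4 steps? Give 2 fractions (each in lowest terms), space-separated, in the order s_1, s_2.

Propagating the distribution step by step (d_{t+1} = d_t * P):
d_0 = (s_1=0, s_2=1)
  d_1[s_1] = 0*1/3 + 1*1/12 = 1/12
  d_1[s_2] = 0*2/3 + 1*11/12 = 11/12
d_1 = (s_1=1/12, s_2=11/12)
  d_2[s_1] = 1/12*1/3 + 11/12*1/12 = 5/48
  d_2[s_2] = 1/12*2/3 + 11/12*11/12 = 43/48
d_2 = (s_1=5/48, s_2=43/48)
  d_3[s_1] = 5/48*1/3 + 43/48*1/12 = 7/64
  d_3[s_2] = 5/48*2/3 + 43/48*11/12 = 57/64
d_3 = (s_1=7/64, s_2=57/64)
  d_4[s_1] = 7/64*1/3 + 57/64*1/12 = 85/768
  d_4[s_2] = 7/64*2/3 + 57/64*11/12 = 683/768
d_4 = (s_1=85/768, s_2=683/768)

Answer: 85/768 683/768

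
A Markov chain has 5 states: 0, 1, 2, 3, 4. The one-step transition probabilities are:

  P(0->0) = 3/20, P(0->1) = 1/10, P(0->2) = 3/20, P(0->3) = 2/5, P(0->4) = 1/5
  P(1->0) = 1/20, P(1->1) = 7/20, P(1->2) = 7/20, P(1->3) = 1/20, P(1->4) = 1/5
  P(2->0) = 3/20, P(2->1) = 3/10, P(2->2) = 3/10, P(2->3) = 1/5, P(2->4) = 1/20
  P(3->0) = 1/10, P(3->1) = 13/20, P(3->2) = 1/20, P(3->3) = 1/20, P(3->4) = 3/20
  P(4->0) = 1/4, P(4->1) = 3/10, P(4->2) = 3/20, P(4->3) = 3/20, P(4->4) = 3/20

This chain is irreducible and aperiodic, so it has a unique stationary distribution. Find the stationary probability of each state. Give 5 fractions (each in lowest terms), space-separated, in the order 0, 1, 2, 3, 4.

The stationary distribution satisfies pi = pi * P, i.e.:
  pi_0 = 3/20*pi_0 + 1/20*pi_1 + 3/20*pi_2 + 1/10*pi_3 + 1/4*pi_4
  pi_1 = 1/10*pi_0 + 7/20*pi_1 + 3/10*pi_2 + 13/20*pi_3 + 3/10*pi_4
  pi_2 = 3/20*pi_0 + 7/20*pi_1 + 3/10*pi_2 + 1/20*pi_3 + 3/20*pi_4
  pi_3 = 2/5*pi_0 + 1/20*pi_1 + 1/5*pi_2 + 1/20*pi_3 + 3/20*pi_4
  pi_4 = 1/5*pi_0 + 1/5*pi_1 + 1/20*pi_2 + 3/20*pi_3 + 3/20*pi_4
with normalization: pi_0 + pi_1 + pi_2 + pi_3 + pi_4 = 1.

Using the first 4 balance equations plus normalization, the linear system A*pi = b is:
  [-17/20, 1/20, 3/20, 1/10, 1/4] . pi = 0
  [1/10, -13/20, 3/10, 13/20, 3/10] . pi = 0
  [3/20, 7/20, -7/10, 1/20, 3/20] . pi = 0
  [2/5, 1/20, 1/5, -19/20, 3/20] . pi = 0
  [1, 1, 1, 1, 1] . pi = 1

Solving yields:
  pi_0 = 20060/162521
  pi_1 = 55731/162521
  pi_2 = 39037/162521
  pi_3 = 23429/162521
  pi_4 = 24264/162521

Verification (pi * P):
  20060/162521*3/20 + 55731/162521*1/20 + 39037/162521*3/20 + 23429/162521*1/10 + 24264/162521*1/4 = 20060/162521 = pi_0  (ok)
  20060/162521*1/10 + 55731/162521*7/20 + 39037/162521*3/10 + 23429/162521*13/20 + 24264/162521*3/10 = 55731/162521 = pi_1  (ok)
  20060/162521*3/20 + 55731/162521*7/20 + 39037/162521*3/10 + 23429/162521*1/20 + 24264/162521*3/20 = 39037/162521 = pi_2  (ok)
  20060/162521*2/5 + 55731/162521*1/20 + 39037/162521*1/5 + 23429/162521*1/20 + 24264/162521*3/20 = 23429/162521 = pi_3  (ok)
  20060/162521*1/5 + 55731/162521*1/5 + 39037/162521*1/20 + 23429/162521*3/20 + 24264/162521*3/20 = 24264/162521 = pi_4  (ok)

Answer: 20060/162521 55731/162521 39037/162521 23429/162521 24264/162521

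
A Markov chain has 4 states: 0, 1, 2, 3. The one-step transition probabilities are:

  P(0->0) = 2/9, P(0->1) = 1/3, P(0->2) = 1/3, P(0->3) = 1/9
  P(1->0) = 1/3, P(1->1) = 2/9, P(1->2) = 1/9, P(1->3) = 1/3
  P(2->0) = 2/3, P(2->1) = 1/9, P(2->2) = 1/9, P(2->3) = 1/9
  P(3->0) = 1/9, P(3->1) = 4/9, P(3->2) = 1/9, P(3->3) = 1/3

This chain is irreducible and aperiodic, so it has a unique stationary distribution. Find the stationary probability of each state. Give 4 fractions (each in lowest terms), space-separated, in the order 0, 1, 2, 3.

The stationary distribution satisfies pi = pi * P, i.e.:
  pi_0 = 2/9*pi_0 + 1/3*pi_1 + 2/3*pi_2 + 1/9*pi_3
  pi_1 = 1/3*pi_0 + 2/9*pi_1 + 1/9*pi_2 + 4/9*pi_3
  pi_2 = 1/3*pi_0 + 1/9*pi_1 + 1/9*pi_2 + 1/9*pi_3
  pi_3 = 1/9*pi_0 + 1/3*pi_1 + 1/9*pi_2 + 1/3*pi_3
with normalization: pi_0 + pi_1 + pi_2 + pi_3 = 1.

Using the first 3 balance equations plus normalization, the linear system A*pi = b is:
  [-7/9, 1/3, 2/3, 1/9] . pi = 0
  [1/3, -7/9, 1/9, 4/9] . pi = 0
  [1/3, 1/9, -8/9, 1/9] . pi = 0
  [1, 1, 1, 1] . pi = 1

Solving yields:
  pi_0 = 55/178
  pi_1 = 51/178
  pi_2 = 16/89
  pi_3 = 20/89

Verification (pi * P):
  55/178*2/9 + 51/178*1/3 + 16/89*2/3 + 20/89*1/9 = 55/178 = pi_0  (ok)
  55/178*1/3 + 51/178*2/9 + 16/89*1/9 + 20/89*4/9 = 51/178 = pi_1  (ok)
  55/178*1/3 + 51/178*1/9 + 16/89*1/9 + 20/89*1/9 = 16/89 = pi_2  (ok)
  55/178*1/9 + 51/178*1/3 + 16/89*1/9 + 20/89*1/3 = 20/89 = pi_3  (ok)

Answer: 55/178 51/178 16/89 20/89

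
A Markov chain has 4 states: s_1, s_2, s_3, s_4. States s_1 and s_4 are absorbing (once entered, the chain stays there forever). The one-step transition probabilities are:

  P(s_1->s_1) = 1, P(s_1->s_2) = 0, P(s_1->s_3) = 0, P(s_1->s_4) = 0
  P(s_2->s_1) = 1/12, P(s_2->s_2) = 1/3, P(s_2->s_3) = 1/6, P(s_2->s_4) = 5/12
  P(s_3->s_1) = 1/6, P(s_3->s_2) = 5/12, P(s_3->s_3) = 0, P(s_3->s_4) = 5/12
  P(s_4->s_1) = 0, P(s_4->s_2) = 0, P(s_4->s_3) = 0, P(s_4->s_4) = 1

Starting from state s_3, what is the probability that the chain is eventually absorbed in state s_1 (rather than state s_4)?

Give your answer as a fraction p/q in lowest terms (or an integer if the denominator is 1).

Let a_i = P(absorbed in s_1 | start in state i).
Boundary conditions: a_s_1 = 1, a_s_4 = 0.
For each transient state i, a_i = sum_j P(i->j) * a_j:
  a_s_2 = 1/12*a_s_1 + 1/3*a_s_2 + 1/6*a_s_3 + 5/12*a_s_4
  a_s_3 = 1/6*a_s_1 + 5/12*a_s_2 + 0*a_s_3 + 5/12*a_s_4

Substituting a_s_1 = 1 and a_s_4 = 0, rearrange to (I - Q) a = r where r[i] = P(i -> s_1):
  [2/3, -1/6] . (a_s_2, a_s_3) = 1/12
  [-5/12, 1] . (a_s_2, a_s_3) = 1/6

Solving yields:
  a_s_2 = 8/43
  a_s_3 = 21/86

Starting state is s_3, so the absorption probability is a_s_3 = 21/86.

Answer: 21/86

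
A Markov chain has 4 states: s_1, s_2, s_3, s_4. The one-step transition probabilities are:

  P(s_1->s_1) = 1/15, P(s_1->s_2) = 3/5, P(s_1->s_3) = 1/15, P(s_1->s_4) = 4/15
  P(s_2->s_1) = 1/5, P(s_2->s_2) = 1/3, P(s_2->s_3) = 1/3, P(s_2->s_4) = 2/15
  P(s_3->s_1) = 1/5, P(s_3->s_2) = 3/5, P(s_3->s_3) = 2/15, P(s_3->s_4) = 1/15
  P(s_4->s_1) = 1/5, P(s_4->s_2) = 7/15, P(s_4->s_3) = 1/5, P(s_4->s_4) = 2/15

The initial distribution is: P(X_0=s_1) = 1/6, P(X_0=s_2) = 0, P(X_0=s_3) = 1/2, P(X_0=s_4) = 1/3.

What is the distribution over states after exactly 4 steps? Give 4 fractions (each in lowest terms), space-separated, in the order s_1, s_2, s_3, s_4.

Answer: 26801/151875 23158/50625 7553/33750 43223/303750

Derivation:
Propagating the distribution step by step (d_{t+1} = d_t * P):
d_0 = (s_1=1/6, s_2=0, s_3=1/2, s_4=1/3)
  d_1[s_1] = 1/6*1/15 + 0*1/5 + 1/2*1/5 + 1/3*1/5 = 8/45
  d_1[s_2] = 1/6*3/5 + 0*1/3 + 1/2*3/5 + 1/3*7/15 = 5/9
  d_1[s_3] = 1/6*1/15 + 0*1/3 + 1/2*2/15 + 1/3*1/5 = 13/90
  d_1[s_4] = 1/6*4/15 + 0*2/15 + 1/2*1/15 + 1/3*2/15 = 11/90
d_1 = (s_1=8/45, s_2=5/9, s_3=13/90, s_4=11/90)
  d_2[s_1] = 8/45*1/15 + 5/9*1/5 + 13/90*1/5 + 11/90*1/5 = 119/675
  d_2[s_2] = 8/45*3/5 + 5/9*1/3 + 13/90*3/5 + 11/90*7/15 = 98/225
  d_2[s_3] = 8/45*1/15 + 5/9*1/3 + 13/90*2/15 + 11/90*1/5 = 13/54
  d_2[s_4] = 8/45*4/15 + 5/9*2/15 + 13/90*1/15 + 11/90*2/15 = 199/1350
d_2 = (s_1=119/675, s_2=98/225, s_3=13/54, s_4=199/1350)
  d_3[s_1] = 119/675*1/15 + 98/225*1/5 + 13/54*1/5 + 199/1350*1/5 = 1787/10125
  d_3[s_2] = 119/675*3/5 + 98/225*1/3 + 13/54*3/5 + 199/1350*7/15 = 188/405
  d_3[s_3] = 119/675*1/15 + 98/225*1/3 + 13/54*2/15 + 199/1350*1/5 = 59/270
  d_3[s_4] = 119/675*4/15 + 98/225*2/15 + 13/54*1/15 + 199/1350*2/15 = 2851/20250
d_3 = (s_1=1787/10125, s_2=188/405, s_3=59/270, s_4=2851/20250)
  d_4[s_1] = 1787/10125*1/15 + 188/405*1/5 + 59/270*1/5 + 2851/20250*1/5 = 26801/151875
  d_4[s_2] = 1787/10125*3/5 + 188/405*1/3 + 59/270*3/5 + 2851/20250*7/15 = 23158/50625
  d_4[s_3] = 1787/10125*1/15 + 188/405*1/3 + 59/270*2/15 + 2851/20250*1/5 = 7553/33750
  d_4[s_4] = 1787/10125*4/15 + 188/405*2/15 + 59/270*1/15 + 2851/20250*2/15 = 43223/303750
d_4 = (s_1=26801/151875, s_2=23158/50625, s_3=7553/33750, s_4=43223/303750)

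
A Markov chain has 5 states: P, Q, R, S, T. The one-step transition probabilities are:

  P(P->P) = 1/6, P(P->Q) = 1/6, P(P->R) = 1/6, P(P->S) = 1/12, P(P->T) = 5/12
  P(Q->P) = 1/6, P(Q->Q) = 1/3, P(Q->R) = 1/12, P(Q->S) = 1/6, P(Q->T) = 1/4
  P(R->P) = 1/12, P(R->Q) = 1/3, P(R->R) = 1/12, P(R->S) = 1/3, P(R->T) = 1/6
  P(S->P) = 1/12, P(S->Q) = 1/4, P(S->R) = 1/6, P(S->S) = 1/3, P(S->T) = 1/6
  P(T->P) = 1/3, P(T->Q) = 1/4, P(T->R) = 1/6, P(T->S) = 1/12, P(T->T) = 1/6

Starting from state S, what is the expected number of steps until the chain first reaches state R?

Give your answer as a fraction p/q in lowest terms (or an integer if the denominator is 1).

Let h_i = expected steps to first reach R from state i.
Boundary: h_R = 0.
First-step equations for the other states:
  h_P = 1 + 1/6*h_P + 1/6*h_Q + 1/6*h_R + 1/12*h_S + 5/12*h_T
  h_Q = 1 + 1/6*h_P + 1/3*h_Q + 1/12*h_R + 1/6*h_S + 1/4*h_T
  h_S = 1 + 1/12*h_P + 1/4*h_Q + 1/6*h_R + 1/3*h_S + 1/6*h_T
  h_T = 1 + 1/3*h_P + 1/4*h_Q + 1/6*h_R + 1/12*h_S + 1/6*h_T

Substituting h_R = 0 and rearranging gives the linear system (I - Q) h = 1:
  [5/6, -1/6, -1/12, -5/12] . (h_P, h_Q, h_S, h_T) = 1
  [-1/6, 2/3, -1/6, -1/4] . (h_P, h_Q, h_S, h_T) = 1
  [-1/12, -1/4, 2/3, -1/6] . (h_P, h_Q, h_S, h_T) = 1
  [-1/3, -1/4, -1/12, 5/6] . (h_P, h_Q, h_S, h_T) = 1

Solving yields:
  h_P = 1808/265
  h_Q = 1988/265
  h_S = 1824/265
  h_T = 364/53

Starting state is S, so the expected hitting time is h_S = 1824/265.

Answer: 1824/265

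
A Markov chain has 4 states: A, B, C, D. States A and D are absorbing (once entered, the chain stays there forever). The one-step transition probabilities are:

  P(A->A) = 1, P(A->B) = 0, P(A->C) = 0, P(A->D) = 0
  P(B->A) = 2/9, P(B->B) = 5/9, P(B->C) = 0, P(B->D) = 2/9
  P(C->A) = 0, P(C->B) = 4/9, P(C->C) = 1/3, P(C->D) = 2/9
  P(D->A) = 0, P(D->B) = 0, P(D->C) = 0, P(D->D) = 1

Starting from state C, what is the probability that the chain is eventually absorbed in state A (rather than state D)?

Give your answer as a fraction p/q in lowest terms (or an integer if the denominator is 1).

Answer: 1/3

Derivation:
Let a_i = P(absorbed in A | start in state i).
Boundary conditions: a_A = 1, a_D = 0.
For each transient state i, a_i = sum_j P(i->j) * a_j:
  a_B = 2/9*a_A + 5/9*a_B + 0*a_C + 2/9*a_D
  a_C = 0*a_A + 4/9*a_B + 1/3*a_C + 2/9*a_D

Substituting a_A = 1 and a_D = 0, rearrange to (I - Q) a = r where r[i] = P(i -> A):
  [4/9, 0] . (a_B, a_C) = 2/9
  [-4/9, 2/3] . (a_B, a_C) = 0

Solving yields:
  a_B = 1/2
  a_C = 1/3

Starting state is C, so the absorption probability is a_C = 1/3.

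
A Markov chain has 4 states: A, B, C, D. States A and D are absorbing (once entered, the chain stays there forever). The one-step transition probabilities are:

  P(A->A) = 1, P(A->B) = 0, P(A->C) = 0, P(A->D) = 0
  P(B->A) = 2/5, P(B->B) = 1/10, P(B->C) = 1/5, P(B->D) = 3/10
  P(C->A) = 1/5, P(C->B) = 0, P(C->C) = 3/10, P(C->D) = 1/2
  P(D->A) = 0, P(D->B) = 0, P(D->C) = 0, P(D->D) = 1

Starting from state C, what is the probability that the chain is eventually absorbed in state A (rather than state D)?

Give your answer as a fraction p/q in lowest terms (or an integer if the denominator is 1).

Let a_i = P(absorbed in A | start in state i).
Boundary conditions: a_A = 1, a_D = 0.
For each transient state i, a_i = sum_j P(i->j) * a_j:
  a_B = 2/5*a_A + 1/10*a_B + 1/5*a_C + 3/10*a_D
  a_C = 1/5*a_A + 0*a_B + 3/10*a_C + 1/2*a_D

Substituting a_A = 1 and a_D = 0, rearrange to (I - Q) a = r where r[i] = P(i -> A):
  [9/10, -1/5] . (a_B, a_C) = 2/5
  [0, 7/10] . (a_B, a_C) = 1/5

Solving yields:
  a_B = 32/63
  a_C = 2/7

Starting state is C, so the absorption probability is a_C = 2/7.

Answer: 2/7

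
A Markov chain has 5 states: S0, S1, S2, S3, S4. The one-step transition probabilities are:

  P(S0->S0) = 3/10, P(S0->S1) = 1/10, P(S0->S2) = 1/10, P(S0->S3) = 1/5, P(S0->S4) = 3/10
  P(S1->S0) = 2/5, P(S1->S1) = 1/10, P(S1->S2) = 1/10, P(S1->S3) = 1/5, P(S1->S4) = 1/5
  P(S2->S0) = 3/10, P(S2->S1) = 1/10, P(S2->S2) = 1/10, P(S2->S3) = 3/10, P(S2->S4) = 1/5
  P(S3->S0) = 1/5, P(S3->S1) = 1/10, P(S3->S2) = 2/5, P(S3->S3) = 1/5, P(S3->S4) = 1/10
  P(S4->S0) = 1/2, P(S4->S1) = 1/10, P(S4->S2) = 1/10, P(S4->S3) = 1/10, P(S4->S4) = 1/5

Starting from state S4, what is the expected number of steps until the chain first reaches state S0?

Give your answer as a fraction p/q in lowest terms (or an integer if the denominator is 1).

Answer: 70/29

Derivation:
Let h_i = expected steps to first reach S0 from state i.
Boundary: h_S0 = 0.
First-step equations for the other states:
  h_S1 = 1 + 2/5*h_S0 + 1/10*h_S1 + 1/10*h_S2 + 1/5*h_S3 + 1/5*h_S4
  h_S2 = 1 + 3/10*h_S0 + 1/10*h_S1 + 1/10*h_S2 + 3/10*h_S3 + 1/5*h_S4
  h_S3 = 1 + 1/5*h_S0 + 1/10*h_S1 + 2/5*h_S2 + 1/5*h_S3 + 1/10*h_S4
  h_S4 = 1 + 1/2*h_S0 + 1/10*h_S1 + 1/10*h_S2 + 1/10*h_S3 + 1/5*h_S4

Substituting h_S0 = 0 and rearranging gives the linear system (I - Q) h = 1:
  [9/10, -1/10, -1/5, -1/5] . (h_S1, h_S2, h_S3, h_S4) = 1
  [-1/10, 9/10, -3/10, -1/5] . (h_S1, h_S2, h_S3, h_S4) = 1
  [-1/10, -2/5, 4/5, -1/10] . (h_S1, h_S2, h_S3, h_S4) = 1
  [-1/10, -1/10, -1/10, 4/5] . (h_S1, h_S2, h_S3, h_S4) = 1

Solving yields:
  h_S1 = 80/29
  h_S2 = 90/29
  h_S3 = 100/29
  h_S4 = 70/29

Starting state is S4, so the expected hitting time is h_S4 = 70/29.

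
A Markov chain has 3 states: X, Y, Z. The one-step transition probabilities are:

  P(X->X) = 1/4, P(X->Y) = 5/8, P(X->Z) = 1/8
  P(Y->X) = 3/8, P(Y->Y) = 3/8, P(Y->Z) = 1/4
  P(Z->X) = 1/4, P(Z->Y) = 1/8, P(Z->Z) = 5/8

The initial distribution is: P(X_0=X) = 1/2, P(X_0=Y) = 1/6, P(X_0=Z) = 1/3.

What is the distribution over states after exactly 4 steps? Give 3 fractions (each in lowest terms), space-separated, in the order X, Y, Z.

Propagating the distribution step by step (d_{t+1} = d_t * P):
d_0 = (X=1/2, Y=1/6, Z=1/3)
  d_1[X] = 1/2*1/4 + 1/6*3/8 + 1/3*1/4 = 13/48
  d_1[Y] = 1/2*5/8 + 1/6*3/8 + 1/3*1/8 = 5/12
  d_1[Z] = 1/2*1/8 + 1/6*1/4 + 1/3*5/8 = 5/16
d_1 = (X=13/48, Y=5/12, Z=5/16)
  d_2[X] = 13/48*1/4 + 5/12*3/8 + 5/16*1/4 = 29/96
  d_2[Y] = 13/48*5/8 + 5/12*3/8 + 5/16*1/8 = 35/96
  d_2[Z] = 13/48*1/8 + 5/12*1/4 + 5/16*5/8 = 1/3
d_2 = (X=29/96, Y=35/96, Z=1/3)
  d_3[X] = 29/96*1/4 + 35/96*3/8 + 1/3*1/4 = 227/768
  d_3[Y] = 29/96*5/8 + 35/96*3/8 + 1/3*1/8 = 47/128
  d_3[Z] = 29/96*1/8 + 35/96*1/4 + 1/3*5/8 = 259/768
d_3 = (X=227/768, Y=47/128, Z=259/768)
  d_4[X] = 227/768*1/4 + 47/128*3/8 + 259/768*1/4 = 303/1024
  d_4[Y] = 227/768*5/8 + 47/128*3/8 + 259/768*1/8 = 35/96
  d_4[Z] = 227/768*1/8 + 47/128*1/4 + 259/768*5/8 = 1043/3072
d_4 = (X=303/1024, Y=35/96, Z=1043/3072)

Answer: 303/1024 35/96 1043/3072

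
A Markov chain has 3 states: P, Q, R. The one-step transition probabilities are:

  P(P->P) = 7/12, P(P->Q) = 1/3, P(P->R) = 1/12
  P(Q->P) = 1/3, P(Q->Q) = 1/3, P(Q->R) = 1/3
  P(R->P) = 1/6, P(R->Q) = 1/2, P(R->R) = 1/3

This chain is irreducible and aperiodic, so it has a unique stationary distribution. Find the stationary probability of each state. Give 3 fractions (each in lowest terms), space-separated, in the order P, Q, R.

Answer: 20/51 19/51 4/17

Derivation:
The stationary distribution satisfies pi = pi * P, i.e.:
  pi_P = 7/12*pi_P + 1/3*pi_Q + 1/6*pi_R
  pi_Q = 1/3*pi_P + 1/3*pi_Q + 1/2*pi_R
  pi_R = 1/12*pi_P + 1/3*pi_Q + 1/3*pi_R
with normalization: pi_P + pi_Q + pi_R = 1.

Using the first 2 balance equations plus normalization, the linear system A*pi = b is:
  [-5/12, 1/3, 1/6] . pi = 0
  [1/3, -2/3, 1/2] . pi = 0
  [1, 1, 1] . pi = 1

Solving yields:
  pi_P = 20/51
  pi_Q = 19/51
  pi_R = 4/17

Verification (pi * P):
  20/51*7/12 + 19/51*1/3 + 4/17*1/6 = 20/51 = pi_P  (ok)
  20/51*1/3 + 19/51*1/3 + 4/17*1/2 = 19/51 = pi_Q  (ok)
  20/51*1/12 + 19/51*1/3 + 4/17*1/3 = 4/17 = pi_R  (ok)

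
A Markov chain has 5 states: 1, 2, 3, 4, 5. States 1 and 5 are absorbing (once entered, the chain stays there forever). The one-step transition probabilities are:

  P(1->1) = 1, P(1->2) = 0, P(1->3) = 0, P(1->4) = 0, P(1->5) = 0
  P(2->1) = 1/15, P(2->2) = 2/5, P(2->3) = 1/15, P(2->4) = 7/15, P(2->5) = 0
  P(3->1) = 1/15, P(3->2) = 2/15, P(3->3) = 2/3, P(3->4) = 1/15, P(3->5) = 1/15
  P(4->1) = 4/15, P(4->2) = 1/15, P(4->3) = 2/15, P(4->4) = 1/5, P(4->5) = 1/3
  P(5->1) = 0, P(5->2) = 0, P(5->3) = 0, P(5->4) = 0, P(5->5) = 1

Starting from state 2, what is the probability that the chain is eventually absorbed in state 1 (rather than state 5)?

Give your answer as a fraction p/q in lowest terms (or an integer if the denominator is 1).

Let a_i = P(absorbed in 1 | start in state i).
Boundary conditions: a_1 = 1, a_5 = 0.
For each transient state i, a_i = sum_j P(i->j) * a_j:
  a_2 = 1/15*a_1 + 2/5*a_2 + 1/15*a_3 + 7/15*a_4 + 0*a_5
  a_3 = 1/15*a_1 + 2/15*a_2 + 2/3*a_3 + 1/15*a_4 + 1/15*a_5
  a_4 = 4/15*a_1 + 1/15*a_2 + 2/15*a_3 + 1/5*a_4 + 1/3*a_5

Substituting a_1 = 1 and a_5 = 0, rearrange to (I - Q) a = r where r[i] = P(i -> 1):
  [3/5, -1/15, -7/15] . (a_2, a_3, a_4) = 1/15
  [-2/15, 1/3, -1/15] . (a_2, a_3, a_4) = 1/15
  [-1/15, -2/15, 4/5] . (a_2, a_3, a_4) = 4/15

Solving yields:
  a_2 = 114/217
  a_3 = 109/217
  a_4 = 100/217

Starting state is 2, so the absorption probability is a_2 = 114/217.

Answer: 114/217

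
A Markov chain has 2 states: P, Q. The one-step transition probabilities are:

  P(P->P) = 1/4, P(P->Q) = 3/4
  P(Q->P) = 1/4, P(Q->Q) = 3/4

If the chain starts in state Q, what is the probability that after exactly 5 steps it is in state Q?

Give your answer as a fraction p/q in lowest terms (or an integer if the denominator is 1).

Computing P^5 by repeated multiplication:
P^1 =
  P: [1/4, 3/4]
  Q: [1/4, 3/4]
P^2 =
  P: [1/4, 3/4]
  Q: [1/4, 3/4]
P^3 =
  P: [1/4, 3/4]
  Q: [1/4, 3/4]
P^4 =
  P: [1/4, 3/4]
  Q: [1/4, 3/4]
P^5 =
  P: [1/4, 3/4]
  Q: [1/4, 3/4]

(P^5)[Q -> Q] = 3/4

Answer: 3/4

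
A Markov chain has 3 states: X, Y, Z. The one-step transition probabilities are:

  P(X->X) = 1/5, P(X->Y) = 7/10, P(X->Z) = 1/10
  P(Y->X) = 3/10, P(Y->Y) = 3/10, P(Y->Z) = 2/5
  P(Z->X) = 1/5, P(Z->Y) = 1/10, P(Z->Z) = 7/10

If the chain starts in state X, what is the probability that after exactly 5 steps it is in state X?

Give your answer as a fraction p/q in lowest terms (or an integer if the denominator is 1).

Computing P^5 by repeated multiplication:
P^1 =
  X: [1/5, 7/10, 1/10]
  Y: [3/10, 3/10, 2/5]
  Z: [1/5, 1/10, 7/10]
P^2 =
  X: [27/100, 9/25, 37/100]
  Y: [23/100, 17/50, 43/100]
  Z: [21/100, 6/25, 11/20]
P^3 =
  X: [59/250, 167/500, 43/100]
  Y: [117/500, 153/500, 23/50]
  Z: [28/125, 137/500, 251/500]
P^4 =
  X: [1167/5000, 771/2500, 2291/5000]
  Y: [1153/5000, 377/1250, 2339/5000]
  Z: [1137/5000, 723/2500, 2417/5000]
P^5 =
  X: [5771/25000, 7543/25000, 5843/12500]
  Y: [2877/12500, 7467/25000, 11779/25000]
  Z: [5723/25000, 7357/25000, 298/625]

(P^5)[X -> X] = 5771/25000

Answer: 5771/25000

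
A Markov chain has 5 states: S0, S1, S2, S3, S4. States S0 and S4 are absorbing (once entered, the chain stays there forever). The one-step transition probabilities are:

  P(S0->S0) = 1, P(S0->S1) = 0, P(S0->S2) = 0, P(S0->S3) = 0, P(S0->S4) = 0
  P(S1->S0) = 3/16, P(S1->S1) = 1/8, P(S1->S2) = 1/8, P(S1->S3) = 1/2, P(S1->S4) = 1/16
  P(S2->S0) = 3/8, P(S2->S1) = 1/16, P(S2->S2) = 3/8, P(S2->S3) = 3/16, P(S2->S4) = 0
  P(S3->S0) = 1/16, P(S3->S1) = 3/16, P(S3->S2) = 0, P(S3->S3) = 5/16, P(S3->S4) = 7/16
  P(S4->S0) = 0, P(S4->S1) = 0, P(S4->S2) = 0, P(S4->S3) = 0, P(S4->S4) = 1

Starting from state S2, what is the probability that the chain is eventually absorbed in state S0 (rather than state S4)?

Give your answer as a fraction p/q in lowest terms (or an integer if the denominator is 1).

Let a_i = P(absorbed in S0 | start in state i).
Boundary conditions: a_S0 = 1, a_S4 = 0.
For each transient state i, a_i = sum_j P(i->j) * a_j:
  a_S1 = 3/16*a_S0 + 1/8*a_S1 + 1/8*a_S2 + 1/2*a_S3 + 1/16*a_S4
  a_S2 = 3/8*a_S0 + 1/16*a_S1 + 3/8*a_S2 + 3/16*a_S3 + 0*a_S4
  a_S3 = 1/16*a_S0 + 3/16*a_S1 + 0*a_S2 + 5/16*a_S3 + 7/16*a_S4

Substituting a_S0 = 1 and a_S4 = 0, rearrange to (I - Q) a = r where r[i] = P(i -> S0):
  [7/8, -1/8, -1/2] . (a_S1, a_S2, a_S3) = 3/16
  [-1/16, 5/8, -3/16] . (a_S1, a_S2, a_S3) = 3/8
  [-3/16, 0, 11/16] . (a_S1, a_S2, a_S3) = 1/16

Solving yields:
  a_S1 = 137/315
  a_S2 = 89/126
  a_S3 = 22/105

Starting state is S2, so the absorption probability is a_S2 = 89/126.

Answer: 89/126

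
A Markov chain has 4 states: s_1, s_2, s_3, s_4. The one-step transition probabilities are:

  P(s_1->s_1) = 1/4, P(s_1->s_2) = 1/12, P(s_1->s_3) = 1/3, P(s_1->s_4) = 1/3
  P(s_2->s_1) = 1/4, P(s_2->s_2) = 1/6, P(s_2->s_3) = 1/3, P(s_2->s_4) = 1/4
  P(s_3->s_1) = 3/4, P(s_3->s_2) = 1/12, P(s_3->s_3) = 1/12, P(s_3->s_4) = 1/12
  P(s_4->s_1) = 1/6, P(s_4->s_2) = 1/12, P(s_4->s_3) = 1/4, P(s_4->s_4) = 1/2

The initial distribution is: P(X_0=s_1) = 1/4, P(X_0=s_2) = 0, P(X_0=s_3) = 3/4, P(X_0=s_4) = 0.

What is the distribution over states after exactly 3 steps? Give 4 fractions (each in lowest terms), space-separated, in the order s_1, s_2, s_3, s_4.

Answer: 2531/6912 157/1728 1631/6912 1061/3456

Derivation:
Propagating the distribution step by step (d_{t+1} = d_t * P):
d_0 = (s_1=1/4, s_2=0, s_3=3/4, s_4=0)
  d_1[s_1] = 1/4*1/4 + 0*1/4 + 3/4*3/4 + 0*1/6 = 5/8
  d_1[s_2] = 1/4*1/12 + 0*1/6 + 3/4*1/12 + 0*1/12 = 1/12
  d_1[s_3] = 1/4*1/3 + 0*1/3 + 3/4*1/12 + 0*1/4 = 7/48
  d_1[s_4] = 1/4*1/3 + 0*1/4 + 3/4*1/12 + 0*1/2 = 7/48
d_1 = (s_1=5/8, s_2=1/12, s_3=7/48, s_4=7/48)
  d_2[s_1] = 5/8*1/4 + 1/12*1/4 + 7/48*3/4 + 7/48*1/6 = 179/576
  d_2[s_2] = 5/8*1/12 + 1/12*1/6 + 7/48*1/12 + 7/48*1/12 = 13/144
  d_2[s_3] = 5/8*1/3 + 1/12*1/3 + 7/48*1/12 + 7/48*1/4 = 41/144
  d_2[s_4] = 5/8*1/3 + 1/12*1/4 + 7/48*1/12 + 7/48*1/2 = 181/576
d_2 = (s_1=179/576, s_2=13/144, s_3=41/144, s_4=181/576)
  d_3[s_1] = 179/576*1/4 + 13/144*1/4 + 41/144*3/4 + 181/576*1/6 = 2531/6912
  d_3[s_2] = 179/576*1/12 + 13/144*1/6 + 41/144*1/12 + 181/576*1/12 = 157/1728
  d_3[s_3] = 179/576*1/3 + 13/144*1/3 + 41/144*1/12 + 181/576*1/4 = 1631/6912
  d_3[s_4] = 179/576*1/3 + 13/144*1/4 + 41/144*1/12 + 181/576*1/2 = 1061/3456
d_3 = (s_1=2531/6912, s_2=157/1728, s_3=1631/6912, s_4=1061/3456)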